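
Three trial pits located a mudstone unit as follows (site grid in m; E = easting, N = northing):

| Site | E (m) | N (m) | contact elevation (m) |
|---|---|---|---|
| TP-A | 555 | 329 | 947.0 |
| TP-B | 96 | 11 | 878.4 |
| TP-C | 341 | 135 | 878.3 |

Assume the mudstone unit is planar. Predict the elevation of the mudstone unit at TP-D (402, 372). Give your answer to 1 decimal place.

1043.7 m

Two edge vectors: TP-A→TP-B = (-459, -318, -68.6), TP-A→TP-C = (-214, -194, -68.7).
Normal n = (TP-A→TP-B) × (TP-A→TP-C) = (8538.2, -16852.9, 20994).
So ∂z/∂E = −n_x/n_z = −0.40670 and ∂z/∂N = −n_y/n_z = 0.80275.
Intercept c from TP-A: 947 + 225.72 − 264.10 = 908.61.
At (402, 372): z = −163.5 + 298.6 + 908.61 = 1043.7 m.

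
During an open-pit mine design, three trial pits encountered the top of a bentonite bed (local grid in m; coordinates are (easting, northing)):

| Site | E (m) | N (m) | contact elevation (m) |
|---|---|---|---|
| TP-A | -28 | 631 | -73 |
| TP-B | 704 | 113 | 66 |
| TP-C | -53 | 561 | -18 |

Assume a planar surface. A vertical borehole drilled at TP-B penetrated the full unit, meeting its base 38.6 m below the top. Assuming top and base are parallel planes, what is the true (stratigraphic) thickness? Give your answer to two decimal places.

Two edge vectors: TP-A→TP-B = (732, -518, 139), TP-A→TP-C = (-25, -70, 55).
Normal n = (TP-A→TP-B) × (TP-A→TP-C) = (-18760, -43735, -64190).
So ∂z/∂E = −n_x/n_z = −0.29226 and ∂z/∂N = −n_y/n_z = −0.68134.
|∇z| = √(a²+b²) = 0.74137, so dip δ = arctan(0.74137) = 36.55°.
True thickness = vertical thickness × cos δ = 38.6 × cos 36.55° = 31.01 m.

31.01 m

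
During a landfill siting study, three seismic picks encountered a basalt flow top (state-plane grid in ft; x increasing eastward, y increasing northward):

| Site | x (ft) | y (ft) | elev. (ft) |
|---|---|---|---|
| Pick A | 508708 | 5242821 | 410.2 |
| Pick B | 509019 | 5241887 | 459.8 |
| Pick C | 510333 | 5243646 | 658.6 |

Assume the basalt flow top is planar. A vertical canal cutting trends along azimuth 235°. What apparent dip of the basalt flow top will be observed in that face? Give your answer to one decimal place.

7.1°

Two edge vectors: Pick A→Pick B = (311, -934, 49.6), Pick A→Pick C = (1625, 825, 248.4).
Normal n = (Pick A→Pick B) × (Pick A→Pick C) = (-272925.6, 3347.6, 1774325).
So ∂z/∂x = −n_x/n_z = 0.15382 and ∂z/∂y = −n_y/n_z = −0.00189.
Unit vector along 235° is (sin 235°, cos 235°) = (-0.8192, -0.5736).
Slope in that direction = a·(-0.8192) + b·(-0.5736) = −0.12492.
Apparent dip = arctan|0.12492| = 7.1° (true dip is 8.7°, so apparent ≤ true as expected).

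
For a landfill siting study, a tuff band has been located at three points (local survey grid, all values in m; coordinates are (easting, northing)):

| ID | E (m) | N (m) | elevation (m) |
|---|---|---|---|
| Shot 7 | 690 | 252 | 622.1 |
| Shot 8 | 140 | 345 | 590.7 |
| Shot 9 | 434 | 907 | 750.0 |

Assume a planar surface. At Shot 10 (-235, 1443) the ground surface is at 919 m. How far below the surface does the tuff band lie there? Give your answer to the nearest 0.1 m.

Let the plane be z = a·E + b·N + c.
Shot 8−Shot 7: −550a + 93b = −31.4;  Shot 9−Shot 7: −256a + 655b = 127.9.
Solving gives a = 0.096485, b = 0.232977.
Then c = 622.1 − a·690 − b·252 = 496.81.
At (-235, 1443): z_contact = −22.67 + 336.19 + 496.81 = 810.33 m.
Depth below ground = 919 − 810.33 = 108.7 m.

108.7 m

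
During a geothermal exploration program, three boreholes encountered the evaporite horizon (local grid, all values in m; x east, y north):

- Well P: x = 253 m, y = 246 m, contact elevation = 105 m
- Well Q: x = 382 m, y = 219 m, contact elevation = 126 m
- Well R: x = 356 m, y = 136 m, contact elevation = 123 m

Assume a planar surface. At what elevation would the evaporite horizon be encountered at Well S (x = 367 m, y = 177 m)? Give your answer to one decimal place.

Let the plane be z = a·x + b·y + c.
Well Q−Well P: 129a − 27b = 21;  Well R−Well P: 103a − 110b = 18.
Solving gives a = 0.15987, b = −0.01394.
Then c = 105 − a·253 − b·246 = 67.98.
At (367, 177): z = 58.7 − 2.5 + 67.98 = 124.2 m.

124.2 m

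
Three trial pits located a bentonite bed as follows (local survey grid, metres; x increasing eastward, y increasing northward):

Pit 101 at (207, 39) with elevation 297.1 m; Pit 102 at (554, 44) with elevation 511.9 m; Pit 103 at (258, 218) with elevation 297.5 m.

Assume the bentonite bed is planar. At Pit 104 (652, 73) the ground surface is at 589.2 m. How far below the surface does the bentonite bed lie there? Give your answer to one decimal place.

21.5 m

Two edge vectors: Pit 101→Pit 102 = (347, 5, 214.8), Pit 101→Pit 103 = (51, 179, 0.4).
Normal n = (Pit 101→Pit 102) × (Pit 101→Pit 103) = (-38447.2, 10816, 61858).
So ∂z/∂x = −n_x/n_z = 0.62154 and ∂z/∂y = −n_y/n_z = −0.17485.
Intercept c from Pit 101: 297.1 − 128.66 + 6.82 = 175.26.
At (652, 73): z_contact = 405.24 − 12.76 + 175.26 = 567.74 m.
Depth below ground = 589.2 − 567.74 = 21.5 m.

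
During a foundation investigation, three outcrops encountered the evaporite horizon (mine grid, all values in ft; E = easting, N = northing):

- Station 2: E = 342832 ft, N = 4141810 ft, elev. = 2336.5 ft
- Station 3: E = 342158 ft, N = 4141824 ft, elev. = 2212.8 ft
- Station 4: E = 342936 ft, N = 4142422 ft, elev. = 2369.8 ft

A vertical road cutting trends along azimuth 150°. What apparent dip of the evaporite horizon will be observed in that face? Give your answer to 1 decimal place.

4.1°

Two edge vectors: Station 2→Station 3 = (-674, 14, -123.7), Station 2→Station 4 = (104, 612, 33.3).
Normal n = (Station 2→Station 3) × (Station 2→Station 4) = (76170.6, 9579.4, -413944).
So ∂z/∂E = −n_x/n_z = 0.18401 and ∂z/∂N = −n_y/n_z = 0.02314.
Unit vector along 150° is (sin 150°, cos 150°) = (0.5000, -0.8660).
Slope in that direction = a·(0.5000) + b·(-0.8660) = 0.07196.
Apparent dip = arctan|0.07196| = 4.1° (true dip is 10.5°, so apparent ≤ true as expected).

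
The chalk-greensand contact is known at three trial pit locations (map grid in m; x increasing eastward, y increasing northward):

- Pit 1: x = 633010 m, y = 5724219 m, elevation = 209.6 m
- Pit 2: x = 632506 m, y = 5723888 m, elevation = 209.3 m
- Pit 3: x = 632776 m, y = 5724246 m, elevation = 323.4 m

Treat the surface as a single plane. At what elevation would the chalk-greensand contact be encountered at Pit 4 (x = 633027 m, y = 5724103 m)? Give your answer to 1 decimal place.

129.4 m

Let the plane be z = a·x + b·y + c.
Pit 2−Pit 1: −504a − 331b = −0.3;  Pit 3−Pit 1: −234a + 27b = 113.8.
Solving gives a = −0.413561090, b = 0.630618699.
Then c = 209.6 − a·633010 − b·5724219 = −3347801.63.
At (633027, 5724103): z = −261795.3 + 3609726.4 − 3347801.63 = 129.4 m.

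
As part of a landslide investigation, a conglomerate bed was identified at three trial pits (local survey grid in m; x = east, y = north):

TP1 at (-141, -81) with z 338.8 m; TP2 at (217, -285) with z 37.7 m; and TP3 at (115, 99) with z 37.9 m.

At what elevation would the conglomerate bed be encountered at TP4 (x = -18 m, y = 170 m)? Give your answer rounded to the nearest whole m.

151 m

Let the plane be z = a·x + b·y + c.
TP2−TP1: 358a − 204b = −301.1;  TP3−TP1: 256a + 180b = −300.9.
Solving gives a = −0.99072, b = −0.26264.
Then c = 338.8 − a·-141 − b·-81 = 177.83.
At (-18, 170): z = 17.8 − 44.6 + 177.83 = 151.0 m.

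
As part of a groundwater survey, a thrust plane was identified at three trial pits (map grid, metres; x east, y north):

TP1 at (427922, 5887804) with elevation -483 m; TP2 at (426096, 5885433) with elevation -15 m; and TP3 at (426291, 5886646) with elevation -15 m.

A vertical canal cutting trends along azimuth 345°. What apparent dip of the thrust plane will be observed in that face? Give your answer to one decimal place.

Let the plane be z = a·x + b·y + c.
TP2−TP1: −1826a − 2371b = 468;  TP3−TP1: −1631a − 1158b = 468.
Solving gives a = −0.32391, b = 0.05207.
Unit vector along 345° is (sin 345°, cos 345°) = (-0.2588, 0.9659).
Slope in that direction = a·(-0.2588) + b·(0.9659) = 0.13413.
Apparent dip = arctan|0.13413| = 7.6° (true dip is 18.2°, so apparent ≤ true as expected).

7.6°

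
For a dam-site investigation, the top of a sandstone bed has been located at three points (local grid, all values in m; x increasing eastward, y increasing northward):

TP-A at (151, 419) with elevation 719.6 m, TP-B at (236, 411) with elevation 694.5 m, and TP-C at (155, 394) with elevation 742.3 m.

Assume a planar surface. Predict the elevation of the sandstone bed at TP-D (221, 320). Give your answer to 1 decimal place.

Two edge vectors: TP-A→TP-B = (85, -8, -25.1), TP-A→TP-C = (4, -25, 22.7).
Normal n = (TP-A→TP-B) × (TP-A→TP-C) = (-809.1, -2029.9, -2093).
So ∂z/∂x = −n_x/n_z = −0.38657 and ∂z/∂y = −n_y/n_z = −0.96985.
Intercept c from TP-A: 719.6 + 58.37 + 406.37 = 1184.34.
At (221, 320): z = −85.4 − 310.4 + 1184.34 = 788.6 m.

788.6 m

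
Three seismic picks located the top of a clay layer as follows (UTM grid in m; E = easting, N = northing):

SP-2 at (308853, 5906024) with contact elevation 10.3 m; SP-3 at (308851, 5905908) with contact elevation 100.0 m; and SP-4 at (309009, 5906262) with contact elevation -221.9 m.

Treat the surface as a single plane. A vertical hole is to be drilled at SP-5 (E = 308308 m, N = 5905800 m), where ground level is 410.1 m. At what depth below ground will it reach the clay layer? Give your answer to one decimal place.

55.0 m

Let the plane be z = a·E + b·N + c.
SP-3−SP-2: −2a − 116b = 89.7;  SP-4−SP-2: 156a + 238b = −232.2.
Solving gives a = −0.317060159, b = −0.767809308.
Then c = 10.3 − a·308853 − b·5906024 = 4632635.48.
At (308308, 5905800): z_contact = −97752.18 − 4534528.21 + 4632635.48 = 355.09 m.
Depth below ground = 410.1 − 355.09 = 55.0 m.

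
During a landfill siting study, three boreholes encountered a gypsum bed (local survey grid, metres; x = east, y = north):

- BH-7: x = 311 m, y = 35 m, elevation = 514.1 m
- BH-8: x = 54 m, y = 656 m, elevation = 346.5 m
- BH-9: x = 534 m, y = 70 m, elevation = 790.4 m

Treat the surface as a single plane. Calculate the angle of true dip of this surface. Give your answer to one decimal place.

50.8°

Let the plane be z = a·x + b·y + c.
BH-8−BH-7: −257a + 621b = −167.6;  BH-9−BH-7: 223a + 35b = 276.3.
Solving gives a = 1.20322, b = 0.22806.
Gradient magnitude |∇z| = √(a² + b²) = √(1.44774 + 0.05201) = 1.22464.
True dip = arctan(1.22464) = 50.8°, dipping toward W (azimuth ≈ 259°).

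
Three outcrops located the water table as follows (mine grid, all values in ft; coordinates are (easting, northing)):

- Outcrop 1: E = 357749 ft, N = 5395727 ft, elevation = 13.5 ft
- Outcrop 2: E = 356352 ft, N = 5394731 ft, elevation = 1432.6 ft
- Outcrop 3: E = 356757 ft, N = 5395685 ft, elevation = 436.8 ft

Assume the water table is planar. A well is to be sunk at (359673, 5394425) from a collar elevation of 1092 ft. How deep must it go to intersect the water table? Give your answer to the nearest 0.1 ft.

Two edge vectors: Outcrop 1→Outcrop 2 = (-1397, -996, 1419.1), Outcrop 1→Outcrop 3 = (-992, -42, 423.3).
Normal n = (Outcrop 1→Outcrop 2) × (Outcrop 1→Outcrop 3) = (-362004.6, -816397.1, -929358).
So ∂z/∂E = −n_x/n_z = −0.389521153 and ∂z/∂N = −n_y/n_z = −0.878452760.
Intercept c from Outcrop 1: 13.5 + 139350.80 + 4739891.27 = 4879255.58.
At (359673, 5394425): z_contact = −140100.24 − 4738747.53 + 4879255.58 = 407.81 ft.
Depth below ground = 1092 − 407.81 = 684.2 ft.

684.2 ft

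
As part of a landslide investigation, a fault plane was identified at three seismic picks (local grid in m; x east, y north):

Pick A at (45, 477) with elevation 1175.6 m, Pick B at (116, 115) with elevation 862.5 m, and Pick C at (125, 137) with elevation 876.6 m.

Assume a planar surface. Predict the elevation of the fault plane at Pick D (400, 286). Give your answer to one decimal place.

Two edge vectors: Pick A→Pick B = (71, -362, -313.1), Pick A→Pick C = (80, -340, -299).
Normal n = (Pick A→Pick B) × (Pick A→Pick C) = (1784, -3819, 4820).
So ∂z/∂x = −n_x/n_z = −0.37012 and ∂z/∂y = −n_y/n_z = 0.79232.
Intercept c from Pick A: 1175.6 + 16.66 − 377.94 = 814.32.
At (400, 286): z = −148.0 + 226.6 + 814.32 = 892.9 m.

892.9 m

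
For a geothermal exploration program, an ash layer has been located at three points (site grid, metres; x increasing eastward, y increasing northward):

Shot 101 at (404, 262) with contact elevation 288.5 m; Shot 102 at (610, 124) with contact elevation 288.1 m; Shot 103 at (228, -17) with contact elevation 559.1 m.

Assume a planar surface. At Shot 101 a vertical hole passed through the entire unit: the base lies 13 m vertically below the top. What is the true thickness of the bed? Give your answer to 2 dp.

Let the plane be z = a·x + b·y + c.
Shot 102−Shot 101: 206a − 138b = −0.4;  Shot 103−Shot 101: −176a − 279b = 270.6.
Solving gives a = −0.45809, b = −0.68092.
|∇z| = √(a²+b²) = 0.82067, so dip δ = arctan(0.82067) = 39.37°.
True thickness = vertical thickness × cos δ = 13 × cos 39.37° = 10.05 m.

10.05 m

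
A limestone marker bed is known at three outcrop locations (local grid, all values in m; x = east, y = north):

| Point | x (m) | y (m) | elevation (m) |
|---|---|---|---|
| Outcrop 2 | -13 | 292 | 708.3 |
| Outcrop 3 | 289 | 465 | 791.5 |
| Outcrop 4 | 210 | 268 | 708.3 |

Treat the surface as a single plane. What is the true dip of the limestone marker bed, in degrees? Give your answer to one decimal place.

22.2°

Let the plane be z = a·x + b·y + c.
Outcrop 3−Outcrop 2: 302a + 173b = 83.2;  Outcrop 4−Outcrop 2: 223a − 24b = 0.
Solving gives a = 0.04357, b = 0.40486.
Gradient magnitude |∇z| = √(a² + b²) = √(0.00190 + 0.16391) = 0.40720.
True dip = arctan(0.40720) = 22.2°, dipping toward S (azimuth ≈ 186°).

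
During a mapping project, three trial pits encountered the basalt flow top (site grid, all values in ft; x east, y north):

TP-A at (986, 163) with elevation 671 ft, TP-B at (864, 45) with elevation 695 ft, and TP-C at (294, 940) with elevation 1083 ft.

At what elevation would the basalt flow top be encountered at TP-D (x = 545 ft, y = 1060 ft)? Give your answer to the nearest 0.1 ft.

1010.2 ft

Let the plane be z = a·x + b·y + c.
TP-B−TP-A: −122a − 118b = 24;  TP-C−TP-A: −692a + 777b = 412.
Solving gives a = −0.381207, b = 0.190740.
Then c = 671 − a·986 − b·163 = 1015.78.
At (545, 1060): z = −207.8 + 202.2 + 1015.78 = 1010.2 ft.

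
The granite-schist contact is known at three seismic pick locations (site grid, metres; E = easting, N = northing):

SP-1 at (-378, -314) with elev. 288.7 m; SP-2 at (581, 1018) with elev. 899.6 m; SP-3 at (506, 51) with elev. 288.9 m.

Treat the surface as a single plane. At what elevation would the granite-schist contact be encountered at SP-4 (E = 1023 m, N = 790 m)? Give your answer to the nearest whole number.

632 m

Two edge vectors: SP-1→SP-2 = (959, 1332, 610.9), SP-1→SP-3 = (884, 365, 0.2).
Normal n = (SP-1→SP-2) × (SP-1→SP-3) = (-222712.1, 539843.8, -827453).
So ∂z/∂E = −n_x/n_z = −0.26915 and ∂z/∂N = −n_y/n_z = 0.65242.
Intercept c from SP-1: 288.7 − 101.74 + 204.86 = 391.82.
At (1023, 790): z = −275.3 + 515.4 + 391.82 = 631.9 m.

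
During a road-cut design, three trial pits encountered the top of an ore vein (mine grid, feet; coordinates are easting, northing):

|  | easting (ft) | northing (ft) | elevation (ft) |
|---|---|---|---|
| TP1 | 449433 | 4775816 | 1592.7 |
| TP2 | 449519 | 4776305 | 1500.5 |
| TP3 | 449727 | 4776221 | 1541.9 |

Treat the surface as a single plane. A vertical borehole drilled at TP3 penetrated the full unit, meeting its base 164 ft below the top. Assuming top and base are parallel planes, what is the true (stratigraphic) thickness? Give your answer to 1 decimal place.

159.5 ft

Two edge vectors: TP1→TP2 = (86, 489, -92.2), TP1→TP3 = (294, 405, -50.8).
Normal n = (TP1→TP2) × (TP1→TP3) = (12499.8, -22738, -108936).
So ∂z/∂easting = −n_x/n_z = 0.11474 and ∂z/∂northing = −n_y/n_z = −0.20873.
|∇z| = √(a²+b²) = 0.23819, so dip δ = arctan(0.23819) = 13.40°.
True thickness = vertical thickness × cos δ = 164 × cos 13.40° = 159.5 ft.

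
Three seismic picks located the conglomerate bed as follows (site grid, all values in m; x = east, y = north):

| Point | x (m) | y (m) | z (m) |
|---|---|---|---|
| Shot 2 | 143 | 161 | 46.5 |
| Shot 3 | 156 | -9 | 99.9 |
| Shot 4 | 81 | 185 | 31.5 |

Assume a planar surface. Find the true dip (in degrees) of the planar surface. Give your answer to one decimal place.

Let the plane be z = a·x + b·y + c.
Shot 3−Shot 2: 13a − 170b = 53.4;  Shot 4−Shot 2: −62a + 24b = −15.
Solving gives a = 0.12401, b = −0.30463.
Gradient magnitude |∇z| = √(a² + b²) = √(0.01538 + 0.09280) = 0.32891.
True dip = arctan(0.32891) = 18.2°, dipping toward NNW (azimuth ≈ 338°).

18.2°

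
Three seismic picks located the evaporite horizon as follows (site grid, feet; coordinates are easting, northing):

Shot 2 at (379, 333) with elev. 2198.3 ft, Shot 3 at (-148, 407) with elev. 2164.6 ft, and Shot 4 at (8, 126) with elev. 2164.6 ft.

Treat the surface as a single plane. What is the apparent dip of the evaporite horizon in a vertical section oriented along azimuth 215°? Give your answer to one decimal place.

Let the plane be z = a·easting + b·northing + c.
Shot 3−Shot 2: −527a + 74b = −33.7;  Shot 4−Shot 2: −371a − 207b = −33.7.
Solving gives a = 0.06935, b = 0.03850.
Unit vector along 215° is (sin 215°, cos 215°) = (-0.5736, -0.8192).
Slope in that direction = a·(-0.5736) + b·(-0.8192) = −0.07132.
Apparent dip = arctan|0.07132| = 4.1° (true dip is 4.5°, so apparent ≤ true as expected).

4.1°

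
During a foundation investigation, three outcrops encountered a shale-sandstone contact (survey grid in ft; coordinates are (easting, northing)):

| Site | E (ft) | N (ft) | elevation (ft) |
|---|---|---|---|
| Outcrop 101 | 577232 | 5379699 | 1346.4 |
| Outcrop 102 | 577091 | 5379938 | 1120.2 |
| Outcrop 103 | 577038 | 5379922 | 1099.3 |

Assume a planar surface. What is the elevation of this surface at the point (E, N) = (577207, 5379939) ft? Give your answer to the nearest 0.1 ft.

1186.6 ft

Two edge vectors: Outcrop 101→Outcrop 102 = (-141, 239, -226.2), Outcrop 101→Outcrop 103 = (-194, 223, -247.1).
Normal n = (Outcrop 101→Outcrop 102) × (Outcrop 101→Outcrop 103) = (-8614.3, 9041.7, 14923).
So ∂z/∂E = −n_x/n_z = 0.577249883 and ∂z/∂N = −n_y/n_z = −0.605890237.
Intercept c from Outcrop 101: 1346.4 − 333207.10 + 3259507.10 = 2927646.40.
At (577207, 5379939): z = 333192.7 − 3259652.5 + 2927646.40 = 1186.6 ft.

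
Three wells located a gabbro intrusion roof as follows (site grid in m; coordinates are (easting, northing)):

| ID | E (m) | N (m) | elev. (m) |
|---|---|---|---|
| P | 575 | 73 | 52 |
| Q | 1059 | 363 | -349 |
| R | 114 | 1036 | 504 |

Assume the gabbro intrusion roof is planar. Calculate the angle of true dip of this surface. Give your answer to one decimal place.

Two edge vectors: P→Q = (484, 290, -401), P→R = (-461, 963, 452).
Normal n = (P→Q) × (P→R) = (517243, -33907, 599782).
So ∂z/∂E = −n_x/n_z = −0.86238 and ∂z/∂N = −n_y/n_z = 0.05653.
Gradient magnitude |∇z| = √(a² + b²) = √(0.74371 + 0.00320) = 0.86424.
True dip = arctan(0.86424) = 40.8°, dipping toward E (azimuth ≈ 094°).

40.8°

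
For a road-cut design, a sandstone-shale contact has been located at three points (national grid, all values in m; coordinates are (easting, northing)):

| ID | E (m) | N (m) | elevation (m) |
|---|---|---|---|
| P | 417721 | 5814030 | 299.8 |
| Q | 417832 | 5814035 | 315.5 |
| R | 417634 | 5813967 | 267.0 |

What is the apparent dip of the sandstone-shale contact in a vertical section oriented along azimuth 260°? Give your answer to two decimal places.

Let the plane be z = a·E + b·N + c.
Q−P: 111a + 5b = 15.7;  R−P: −87a − 63b = −32.8.
Solving gives a = 0.12582, b = 0.34689.
Unit vector along 260° is (sin 260°, cos 260°) = (-0.9848, -0.1736).
Slope in that direction = a·(-0.9848) + b·(-0.1736) = −0.18414.
Apparent dip = arctan|0.18414| = 10.43° (true dip is 20.3°, so apparent ≤ true as expected).

10.43°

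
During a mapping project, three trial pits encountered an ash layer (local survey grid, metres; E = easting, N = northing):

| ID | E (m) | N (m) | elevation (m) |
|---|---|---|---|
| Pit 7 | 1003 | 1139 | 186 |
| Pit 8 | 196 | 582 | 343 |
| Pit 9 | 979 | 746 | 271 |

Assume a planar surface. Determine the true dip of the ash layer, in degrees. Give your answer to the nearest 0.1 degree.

12.3°

Two edge vectors: Pit 7→Pit 8 = (-807, -557, 157), Pit 7→Pit 9 = (-24, -393, 85).
Normal n = (Pit 7→Pit 8) × (Pit 7→Pit 9) = (14356, 64827, 303783).
So ∂z/∂E = −n_x/n_z = −0.04726 and ∂z/∂N = −n_y/n_z = −0.21340.
Gradient magnitude |∇z| = √(a² + b²) = √(0.00223 + 0.04554) = 0.21857.
True dip = arctan(0.21857) = 12.3°, dipping toward NNE (azimuth ≈ 012°).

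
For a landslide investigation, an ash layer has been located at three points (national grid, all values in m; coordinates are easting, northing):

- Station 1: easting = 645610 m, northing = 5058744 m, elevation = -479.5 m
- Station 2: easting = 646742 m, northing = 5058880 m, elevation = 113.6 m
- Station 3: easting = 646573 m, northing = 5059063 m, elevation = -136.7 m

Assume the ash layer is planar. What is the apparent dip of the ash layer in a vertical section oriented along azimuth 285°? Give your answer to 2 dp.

Two edge vectors: Station 1→Station 2 = (1132, 136, 593.1), Station 1→Station 3 = (963, 319, 342.8).
Normal n = (Station 1→Station 2) × (Station 1→Station 3) = (-142578.1, 183105.7, 230140).
So ∂z/∂easting = −n_x/n_z = 0.61953 and ∂z/∂northing = −n_y/n_z = −0.79563.
Unit vector along 285° is (sin 285°, cos 285°) = (-0.9659, 0.2588).
Slope in that direction = a·(-0.9659) + b·(0.2588) = −0.80434.
Apparent dip = arctan|0.80434| = 38.81° (true dip is 45.2°, so apparent ≤ true as expected).

38.81°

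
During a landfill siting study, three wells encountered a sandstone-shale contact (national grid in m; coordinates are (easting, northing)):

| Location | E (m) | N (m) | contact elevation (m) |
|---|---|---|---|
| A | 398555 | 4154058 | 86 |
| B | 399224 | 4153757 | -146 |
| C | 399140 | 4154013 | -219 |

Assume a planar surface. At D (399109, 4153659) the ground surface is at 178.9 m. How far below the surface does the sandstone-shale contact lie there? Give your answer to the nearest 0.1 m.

Two edge vectors: A→B = (669, -301, -232), A→C = (585, -45, -305).
Normal n = (A→B) × (A→C) = (81365, 68325, 145980).
So ∂z/∂E = −n_x/n_z = −0.557370873 and ∂z/∂N = −n_y/n_z = −0.468043568.
Intercept c from A: 86 + 222142.95 + 1944280.13 = 2166509.07.
At (399109, 4153659): z_contact = −222451.73 − 1944093.38 + 2166509.07 = -36.03 m.
Depth below ground = 178.9 − (-36.03) = 214.9 m.

214.9 m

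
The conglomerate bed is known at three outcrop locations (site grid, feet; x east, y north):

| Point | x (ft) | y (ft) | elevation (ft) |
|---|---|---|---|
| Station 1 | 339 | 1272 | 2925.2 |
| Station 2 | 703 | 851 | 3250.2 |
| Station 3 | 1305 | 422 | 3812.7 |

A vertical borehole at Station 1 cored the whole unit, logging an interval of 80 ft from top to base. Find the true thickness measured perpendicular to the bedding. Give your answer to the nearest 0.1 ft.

Let the plane be z = a·x + b·y + c.
Station 2−Station 1: 364a − 421b = 325;  Station 3−Station 1: 966a − 850b = 887.5.
Solving gives a = 1.00104, b = 0.09354.
|∇z| = √(a²+b²) = 1.00540, so dip δ = arctan(1.00540) = 45.15°.
True thickness = vertical thickness × cos δ = 80 × cos 45.15° = 56.4 ft.

56.4 ft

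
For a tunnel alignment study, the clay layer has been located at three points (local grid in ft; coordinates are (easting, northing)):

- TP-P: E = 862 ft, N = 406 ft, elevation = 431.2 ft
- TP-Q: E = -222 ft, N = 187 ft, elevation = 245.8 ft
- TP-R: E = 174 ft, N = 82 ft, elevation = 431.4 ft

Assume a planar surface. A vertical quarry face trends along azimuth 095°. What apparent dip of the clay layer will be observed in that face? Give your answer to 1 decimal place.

Let the plane be z = a·E + b·N + c.
TP-Q−TP-P: −1084a − 219b = −185.4;  TP-R−TP-P: −688a − 324b = 0.2.
Solving gives a = 0.29975, b = −0.63713.
Unit vector along 095° is (sin 95°, cos 95°) = (0.9962, -0.0872).
Slope in that direction = a·(0.9962) + b·(-0.0872) = 0.35414.
Apparent dip = arctan|0.35414| = 19.5° (true dip is 35.2°, so apparent ≤ true as expected).

19.5°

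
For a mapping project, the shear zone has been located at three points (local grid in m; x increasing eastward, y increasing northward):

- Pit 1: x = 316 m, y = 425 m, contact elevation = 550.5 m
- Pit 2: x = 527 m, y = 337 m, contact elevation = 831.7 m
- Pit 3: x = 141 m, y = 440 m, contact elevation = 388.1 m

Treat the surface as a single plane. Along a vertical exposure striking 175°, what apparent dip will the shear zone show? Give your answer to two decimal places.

52.18°

Let the plane be z = a·x + b·y + c.
Pit 2−Pit 1: 211a − 88b = 281.2;  Pit 3−Pit 1: −175a + 15b = −162.4.
Solving gives a = 0.82331, b = −1.22138.
Unit vector along 175° is (sin 175°, cos 175°) = (0.0872, -0.9962).
Slope in that direction = a·(0.0872) + b·(-0.9962) = 1.28849.
Apparent dip = arctan|1.28849| = 52.18° (true dip is 55.8°, so apparent ≤ true as expected).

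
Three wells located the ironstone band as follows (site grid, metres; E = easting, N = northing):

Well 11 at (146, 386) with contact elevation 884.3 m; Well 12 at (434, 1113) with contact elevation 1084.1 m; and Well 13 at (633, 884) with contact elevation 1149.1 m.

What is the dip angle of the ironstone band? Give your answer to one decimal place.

24.4°

Two edge vectors: Well 11→Well 12 = (288, 727, 199.8), Well 11→Well 13 = (487, 498, 264.8).
Normal n = (Well 11→Well 12) × (Well 11→Well 13) = (93009.2, 21040.2, -210625).
So ∂z/∂E = −n_x/n_z = 0.44159 and ∂z/∂N = −n_y/n_z = 0.09989.
Gradient magnitude |∇z| = √(a² + b²) = √(0.19500 + 0.00998) = 0.45274.
True dip = arctan(0.45274) = 24.4°, dipping toward WSW (azimuth ≈ 257°).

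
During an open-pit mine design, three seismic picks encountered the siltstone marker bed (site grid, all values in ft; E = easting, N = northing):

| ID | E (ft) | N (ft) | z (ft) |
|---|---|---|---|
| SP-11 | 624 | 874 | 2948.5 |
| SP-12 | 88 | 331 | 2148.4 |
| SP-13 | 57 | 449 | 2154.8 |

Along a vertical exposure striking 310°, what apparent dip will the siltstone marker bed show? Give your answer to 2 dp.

Two edge vectors: SP-11→SP-12 = (-536, -543, -800.1), SP-11→SP-13 = (-567, -425, -793.7).
Normal n = (SP-11→SP-12) × (SP-11→SP-13) = (90936.6, 28233.5, -80081).
So ∂z/∂E = −n_x/n_z = 1.13556 and ∂z/∂N = −n_y/n_z = 0.35256.
Unit vector along 310° is (sin 310°, cos 310°) = (-0.7660, 0.6428).
Slope in that direction = a·(-0.7660) + b·(0.6428) = −0.64327.
Apparent dip = arctan|0.64327| = 32.75° (true dip is 49.9°, so apparent ≤ true as expected).

32.75°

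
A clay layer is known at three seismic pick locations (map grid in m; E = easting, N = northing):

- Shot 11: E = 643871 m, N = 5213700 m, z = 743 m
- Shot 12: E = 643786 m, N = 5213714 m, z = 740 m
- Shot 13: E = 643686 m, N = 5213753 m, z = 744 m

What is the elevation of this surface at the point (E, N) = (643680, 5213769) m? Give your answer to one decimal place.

748.8 m

Let the plane be z = a·E + b·N + c.
Shot 12−Shot 11: −85a + 14b = −3;  Shot 13−Shot 11: −185a + 53b = 1.
Solving gives a = 0.090339426, b = 0.334203655.
Then c = 743 − a·643871 − b·5213700 = −1799861.53.
At (643680, 5213769): z = 58149.7 + 1742460.7 − 1799861.53 = 748.8 m.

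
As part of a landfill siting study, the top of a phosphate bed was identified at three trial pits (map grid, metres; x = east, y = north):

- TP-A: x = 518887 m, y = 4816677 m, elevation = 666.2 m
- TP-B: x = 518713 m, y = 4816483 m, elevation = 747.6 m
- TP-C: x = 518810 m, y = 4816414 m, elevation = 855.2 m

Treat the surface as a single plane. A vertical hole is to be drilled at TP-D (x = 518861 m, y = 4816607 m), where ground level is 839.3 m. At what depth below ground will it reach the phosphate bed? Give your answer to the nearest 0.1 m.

125.5 m

Two edge vectors: TP-A→TP-B = (-174, -194, 81.4), TP-A→TP-C = (-77, -263, 189).
Normal n = (TP-A→TP-B) × (TP-A→TP-C) = (-15257.8, 26618.2, 30824).
So ∂z/∂x = −n_x/n_z = 0.494997405 and ∂z/∂y = −n_y/n_z = −0.863554373.
Intercept c from TP-A: 666.2 − 256847.72 + 4159462.49 = 3903280.97.
At (518861, 4816607): z_contact = 256834.85 − 4159402.04 + 3903280.97 = 713.78 m.
Depth below ground = 839.3 − 713.78 = 125.5 m.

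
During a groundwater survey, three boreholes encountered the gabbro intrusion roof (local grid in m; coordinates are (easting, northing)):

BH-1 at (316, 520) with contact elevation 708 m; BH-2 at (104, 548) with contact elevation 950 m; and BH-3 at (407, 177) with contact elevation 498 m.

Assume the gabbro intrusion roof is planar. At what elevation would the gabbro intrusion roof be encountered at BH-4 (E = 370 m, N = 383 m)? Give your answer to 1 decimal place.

604.7 m

Let the plane be z = a·E + b·N + c.
BH-2−BH-1: −212a + 28b = 242;  BH-3−BH-1: 91a − 343b = −210.
Solving gives a = −1.09916, b = 0.32063.
Then c = 708 − a·316 − b·520 = 888.61.
At (370, 383): z = −406.7 + 122.8 + 888.61 = 604.7 m.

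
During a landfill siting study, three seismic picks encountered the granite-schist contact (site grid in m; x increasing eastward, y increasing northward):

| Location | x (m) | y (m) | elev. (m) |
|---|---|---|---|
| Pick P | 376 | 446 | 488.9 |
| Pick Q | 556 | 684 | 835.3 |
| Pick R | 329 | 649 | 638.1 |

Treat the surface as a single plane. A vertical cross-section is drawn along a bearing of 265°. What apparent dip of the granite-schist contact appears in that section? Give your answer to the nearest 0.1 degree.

38.8°

Two edge vectors: Pick P→Pick Q = (180, 238, 346.4), Pick P→Pick R = (-47, 203, 149.2).
Normal n = (Pick P→Pick Q) × (Pick P→Pick R) = (-34809.6, -43136.8, 47726).
So ∂z/∂x = −n_x/n_z = 0.72936 and ∂z/∂y = −n_y/n_z = 0.90384.
Unit vector along 265° is (sin 265°, cos 265°) = (-0.9962, -0.0872).
Slope in that direction = a·(-0.9962) + b·(-0.0872) = −0.80536.
Apparent dip = arctan|0.80536| = 38.8° (true dip is 49.3°, so apparent ≤ true as expected).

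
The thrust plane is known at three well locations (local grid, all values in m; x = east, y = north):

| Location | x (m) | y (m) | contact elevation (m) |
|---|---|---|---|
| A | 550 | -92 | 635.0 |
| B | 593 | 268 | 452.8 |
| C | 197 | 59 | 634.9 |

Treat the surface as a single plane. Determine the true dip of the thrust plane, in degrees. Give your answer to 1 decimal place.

Two edge vectors: A→B = (43, 360, -182.2), A→C = (-353, 151, -0.1).
Normal n = (A→B) × (A→C) = (27476.2, 64320.9, 133573).
So ∂z/∂x = −n_x/n_z = −0.20570 and ∂z/∂y = −n_y/n_z = −0.48154.
Gradient magnitude |∇z| = √(a² + b²) = √(0.04231 + 0.23188) = 0.52364.
True dip = arctan(0.52364) = 27.6°, dipping toward NNE (azimuth ≈ 023°).

27.6°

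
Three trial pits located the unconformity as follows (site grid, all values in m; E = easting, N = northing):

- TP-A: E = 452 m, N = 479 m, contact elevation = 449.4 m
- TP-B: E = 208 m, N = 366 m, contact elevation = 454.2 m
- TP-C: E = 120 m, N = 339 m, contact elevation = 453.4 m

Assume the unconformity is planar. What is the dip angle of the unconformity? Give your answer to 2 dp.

Two edge vectors: TP-A→TP-B = (-244, -113, 4.8), TP-A→TP-C = (-332, -140, 4).
Normal n = (TP-A→TP-B) × (TP-A→TP-C) = (220, -617.6, -3356).
So ∂z/∂E = −n_x/n_z = 0.06555 and ∂z/∂N = −n_y/n_z = −0.18403.
Gradient magnitude |∇z| = √(a² + b²) = √(0.00430 + 0.03387) = 0.19536.
True dip = arctan(0.19536) = 11.05°, dipping toward NNW (azimuth ≈ 340°).

11.05°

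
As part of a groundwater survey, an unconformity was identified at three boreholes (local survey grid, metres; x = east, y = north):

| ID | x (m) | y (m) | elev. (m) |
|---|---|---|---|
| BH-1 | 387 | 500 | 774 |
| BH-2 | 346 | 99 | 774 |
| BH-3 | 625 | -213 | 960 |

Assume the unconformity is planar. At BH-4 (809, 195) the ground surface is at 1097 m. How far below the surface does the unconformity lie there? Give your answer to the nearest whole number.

52 m

Two edge vectors: BH-1→BH-2 = (-41, -401, 0), BH-1→BH-3 = (238, -713, 186).
Normal n = (BH-1→BH-2) × (BH-1→BH-3) = (-74586, 7626, 124671).
So ∂z/∂x = −n_x/n_z = 0.59826 and ∂z/∂y = −n_y/n_z = −0.06117.
Intercept c from BH-1: 774 − 231.53 + 30.58 = 573.06.
At (809, 195): z_contact = 484.0 − 11.9 + 573.06 = 1045.1 m.
Depth below ground = 1097 − 1045.1 = 52 m.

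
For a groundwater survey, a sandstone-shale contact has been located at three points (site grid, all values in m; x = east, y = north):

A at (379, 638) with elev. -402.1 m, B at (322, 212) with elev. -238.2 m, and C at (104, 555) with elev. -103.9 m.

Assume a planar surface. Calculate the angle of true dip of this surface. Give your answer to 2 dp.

46.11°

Let the plane be z = a·x + b·y + c.
B−A: −57a − 426b = 163.9;  C−A: −275a − 83b = 298.2.
Solving gives a = −1.00899, b = −0.24974.
Gradient magnitude |∇z| = √(a² + b²) = √(1.01806 + 0.06237) = 1.03944.
True dip = arctan(1.03944) = 46.11°, dipping toward ENE (azimuth ≈ 076°).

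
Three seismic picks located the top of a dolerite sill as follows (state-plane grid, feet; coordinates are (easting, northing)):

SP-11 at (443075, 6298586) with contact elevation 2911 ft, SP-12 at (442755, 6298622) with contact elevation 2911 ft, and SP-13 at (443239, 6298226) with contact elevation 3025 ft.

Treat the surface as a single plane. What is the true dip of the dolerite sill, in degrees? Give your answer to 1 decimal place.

Two edge vectors: SP-11→SP-12 = (-320, 36, 0), SP-11→SP-13 = (164, -360, 114).
Normal n = (SP-11→SP-12) × (SP-11→SP-13) = (4104, 36480, 109296).
So ∂z/∂E = −n_x/n_z = −0.03755 and ∂z/∂N = −n_y/n_z = −0.33377.
Gradient magnitude |∇z| = √(a² + b²) = √(0.00141 + 0.11140) = 0.33588.
True dip = arctan(0.33588) = 18.6°, dipping toward N (azimuth ≈ 006°).

18.6°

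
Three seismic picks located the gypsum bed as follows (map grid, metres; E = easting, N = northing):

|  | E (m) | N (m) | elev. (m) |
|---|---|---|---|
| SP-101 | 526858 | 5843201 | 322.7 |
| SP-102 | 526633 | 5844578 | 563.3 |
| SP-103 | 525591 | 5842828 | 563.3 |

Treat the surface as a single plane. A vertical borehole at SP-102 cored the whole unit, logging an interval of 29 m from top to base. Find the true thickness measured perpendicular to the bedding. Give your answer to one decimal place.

Let the plane be z = a·E + b·N + c.
SP-102−SP-101: −225a + 1377b = 240.6;  SP-103−SP-101: −1267a − 373b = 240.6.
Solving gives a = −0.23026, b = 0.13710.
|∇z| = √(a²+b²) = 0.26799, so dip δ = arctan(0.26799) = 15.00°.
True thickness = vertical thickness × cos δ = 29 × cos 15.00° = 28.0 m.

28.0 m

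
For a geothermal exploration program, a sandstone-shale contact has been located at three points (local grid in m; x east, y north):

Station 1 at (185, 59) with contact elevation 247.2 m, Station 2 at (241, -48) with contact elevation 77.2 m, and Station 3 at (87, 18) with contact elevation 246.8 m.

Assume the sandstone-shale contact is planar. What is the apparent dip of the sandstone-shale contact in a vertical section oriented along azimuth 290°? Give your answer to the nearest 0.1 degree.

Let the plane be z = a·x + b·y + c.
Station 2−Station 1: 56a − 107b = −170;  Station 3−Station 1: −98a − 41b = −0.4.
Solving gives a = −0.54195, b = 1.30515.
Unit vector along 290° is (sin 290°, cos 290°) = (-0.9397, 0.3420).
Slope in that direction = a·(-0.9397) + b·(0.3420) = 0.95565.
Apparent dip = arctan|0.95565| = 43.7° (true dip is 54.7°, so apparent ≤ true as expected).

43.7°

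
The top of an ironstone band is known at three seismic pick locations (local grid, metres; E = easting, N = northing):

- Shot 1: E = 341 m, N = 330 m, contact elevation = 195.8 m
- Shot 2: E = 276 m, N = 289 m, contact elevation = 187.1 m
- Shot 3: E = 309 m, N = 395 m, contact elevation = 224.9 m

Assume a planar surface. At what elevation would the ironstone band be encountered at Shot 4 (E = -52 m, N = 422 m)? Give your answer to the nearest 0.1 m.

276.4 m

Let the plane be z = a·E + b·N + c.
Shot 2−Shot 1: −65a − 41b = −8.7;  Shot 3−Shot 1: −32a + 65b = 29.1.
Solving gives a = −0.11335, b = 0.39189.
Then c = 195.8 − a·341 − b·330 = 105.13.
At (-52, 422): z = 5.9 + 165.4 + 105.13 = 276.4 m.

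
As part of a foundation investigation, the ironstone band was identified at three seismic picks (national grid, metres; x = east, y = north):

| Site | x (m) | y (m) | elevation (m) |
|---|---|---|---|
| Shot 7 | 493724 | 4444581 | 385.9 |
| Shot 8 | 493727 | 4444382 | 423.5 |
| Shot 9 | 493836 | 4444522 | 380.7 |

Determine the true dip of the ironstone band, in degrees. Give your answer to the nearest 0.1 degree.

13.6°

Let the plane be z = a·x + b·y + c.
Shot 8−Shot 7: 3a − 199b = 37.6;  Shot 9−Shot 7: 112a − 59b = −5.2.
Solving gives a = −0.14713, b = −0.19116.
Gradient magnitude |∇z| = √(a² + b²) = √(0.02165 + 0.03654) = 0.24123.
True dip = arctan(0.24123) = 13.6°, dipping toward NE (azimuth ≈ 038°).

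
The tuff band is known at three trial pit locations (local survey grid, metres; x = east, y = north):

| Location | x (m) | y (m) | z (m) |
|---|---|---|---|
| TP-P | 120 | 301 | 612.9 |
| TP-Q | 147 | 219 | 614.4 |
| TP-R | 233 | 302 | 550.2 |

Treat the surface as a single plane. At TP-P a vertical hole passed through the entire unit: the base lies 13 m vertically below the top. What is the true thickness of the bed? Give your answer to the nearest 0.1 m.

Two edge vectors: TP-P→TP-Q = (27, -82, 1.5), TP-P→TP-R = (113, 1, -62.7).
Normal n = (TP-P→TP-Q) × (TP-P→TP-R) = (5139.9, 1862.4, 9293).
So ∂z/∂x = −n_x/n_z = −0.55309 and ∂z/∂y = −n_y/n_z = −0.20041.
|∇z| = √(a²+b²) = 0.58828, so dip δ = arctan(0.58828) = 30.47°.
True thickness = vertical thickness × cos δ = 13 × cos 30.47° = 11.2 m.

11.2 m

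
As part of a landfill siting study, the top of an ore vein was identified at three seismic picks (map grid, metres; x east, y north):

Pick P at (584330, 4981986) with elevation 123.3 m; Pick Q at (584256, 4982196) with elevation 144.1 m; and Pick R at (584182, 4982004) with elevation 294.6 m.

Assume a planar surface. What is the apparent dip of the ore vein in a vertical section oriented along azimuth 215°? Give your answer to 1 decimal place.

43.6°

Two edge vectors: Pick P→Pick Q = (-74, 210, 20.8), Pick P→Pick R = (-148, 18, 171.3).
Normal n = (Pick P→Pick Q) × (Pick P→Pick R) = (35598.6, 9597.8, 29748).
So ∂z/∂x = −n_x/n_z = −1.19667 and ∂z/∂y = −n_y/n_z = −0.32264.
Unit vector along 215° is (sin 215°, cos 215°) = (-0.5736, -0.8192).
Slope in that direction = a·(-0.5736) + b·(-0.8192) = 0.95067.
Apparent dip = arctan|0.95067| = 43.6° (true dip is 51.1°, so apparent ≤ true as expected).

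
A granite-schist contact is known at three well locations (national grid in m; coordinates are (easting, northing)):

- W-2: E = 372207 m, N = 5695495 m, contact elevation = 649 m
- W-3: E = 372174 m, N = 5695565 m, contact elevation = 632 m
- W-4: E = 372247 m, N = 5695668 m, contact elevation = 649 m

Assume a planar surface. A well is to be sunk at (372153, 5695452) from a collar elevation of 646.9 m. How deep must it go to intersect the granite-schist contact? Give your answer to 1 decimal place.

Let the plane be z = a·E + b·N + c.
W-3−W-2: −33a + 70b = −17;  W-4−W-2: 40a + 173b = 0.
Solving gives a = 0.345634035, b = −0.079915384.
Then c = 649 − a·372207 − b·5695495 = 327159.26.
At (372153, 5695452): z_contact = 128628.74 − 455154.23 + 327159.26 = 633.77 m.
Depth below ground = 646.9 − 633.77 = 13.1 m.

13.1 m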